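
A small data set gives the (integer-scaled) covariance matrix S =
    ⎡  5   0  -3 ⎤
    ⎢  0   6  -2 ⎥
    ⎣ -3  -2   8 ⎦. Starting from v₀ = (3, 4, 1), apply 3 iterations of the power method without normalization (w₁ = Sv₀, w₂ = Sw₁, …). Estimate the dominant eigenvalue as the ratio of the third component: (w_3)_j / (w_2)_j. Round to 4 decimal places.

w1 = Sv₀ = (12, 22, -9)
w2 = Sw1 = (87, 150, -152)
w3 = Sw2 = (891, 1204, -1777)
Ratio at component: -1777 / -152 = 11.6908

λ ≈ 11.6908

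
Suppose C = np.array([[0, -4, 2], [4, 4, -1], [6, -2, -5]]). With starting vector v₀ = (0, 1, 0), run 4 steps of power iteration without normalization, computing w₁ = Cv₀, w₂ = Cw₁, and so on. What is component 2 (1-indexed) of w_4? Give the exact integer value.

-394

w1 = Cv₀ = (-4, 4, -2)
w2 = Cw1 = (-20, 2, -22)
w3 = Cw2 = (-52, -50, -14)
w4 = Cw3 = (172, -394, -142)
The requested component of w4 is -394.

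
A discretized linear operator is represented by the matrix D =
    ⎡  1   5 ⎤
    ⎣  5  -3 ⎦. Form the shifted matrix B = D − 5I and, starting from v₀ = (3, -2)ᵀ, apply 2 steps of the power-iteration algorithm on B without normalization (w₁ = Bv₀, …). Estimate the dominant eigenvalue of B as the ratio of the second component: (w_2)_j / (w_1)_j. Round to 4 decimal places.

B = D − 5I has rows (-4, 5); (5, -8)
w1 = Bv₀ = ((-4)·3 + 5·(-2); 5·3 + (-8)·(-2)) = (-22, 31)
w2 = Bw1 = ((-4)·(-22) + 5·31; 5·(-22) + (-8)·31) = (243, -358)
Ratio: -358/31 = -11.5484

-11.5484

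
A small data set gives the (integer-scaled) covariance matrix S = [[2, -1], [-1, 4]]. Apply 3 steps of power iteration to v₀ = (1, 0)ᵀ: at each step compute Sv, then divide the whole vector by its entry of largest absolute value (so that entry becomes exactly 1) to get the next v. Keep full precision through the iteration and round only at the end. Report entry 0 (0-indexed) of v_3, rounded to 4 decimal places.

-0.5517

Sv0 = (2.00000, -1.00000); divide by 2.00000 → v1 = (1.00000, -0.50000)
Sv1 = (2.50000, -3.00000); divide by -3.00000 → v2 = (-0.83333, 1.00000)
Sv2 = (-2.66667, 4.83333); divide by 4.83333 → v3 = (-0.55172, 1.00000)
Requested entry of v3: 16/-29 = -0.5517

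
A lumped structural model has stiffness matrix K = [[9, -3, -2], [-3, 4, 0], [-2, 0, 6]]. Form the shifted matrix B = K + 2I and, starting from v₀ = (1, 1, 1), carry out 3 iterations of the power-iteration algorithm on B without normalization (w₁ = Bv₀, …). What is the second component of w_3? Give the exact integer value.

-135

B = K + 2I has rows (11, -3, -2); (-3, 6, 0); (-2, 0, 8)
w1 = Bv₀ = (11·1 + (-3)·1 + (-2)·1; (-3)·1 + 6·1 + 0·1; (-2)·1 + 0·1 + 8·1) = (6, 3, 6)
w2 = Bw1 = (11·6 + (-3)·3 + (-2)·6; (-3)·6 + 6·3 + 0·6; (-2)·6 + 0·3 + 8·6) = (45, 0, 36)
w3 = Bw2 = (423, -135, 198)
Requested component of w3: -135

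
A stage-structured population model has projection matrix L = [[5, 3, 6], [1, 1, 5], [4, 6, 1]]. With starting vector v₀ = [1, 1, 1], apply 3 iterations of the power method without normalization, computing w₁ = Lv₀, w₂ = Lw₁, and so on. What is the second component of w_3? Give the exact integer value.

w1 = Lv₀ = (14, 7, 11)
w2 = Lw1 = (157, 76, 109)
w3 = Lw2 = (1667, 778, 1193)
The requested component of w3 is 778.

778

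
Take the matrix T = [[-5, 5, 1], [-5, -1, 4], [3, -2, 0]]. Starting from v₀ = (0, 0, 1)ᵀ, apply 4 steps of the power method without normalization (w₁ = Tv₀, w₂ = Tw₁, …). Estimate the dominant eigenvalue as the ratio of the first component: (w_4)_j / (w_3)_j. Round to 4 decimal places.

w1 = Tv₀ = (1, 4, 0)
w2 = Tw1 = (15, -9, -5)
w3 = Tw2 = (-125, -86, 63)
w4 = Tw3 = (258, 963, -203)
Ratio at component: 258 / -125 = -2.0640

λ ≈ -2.0640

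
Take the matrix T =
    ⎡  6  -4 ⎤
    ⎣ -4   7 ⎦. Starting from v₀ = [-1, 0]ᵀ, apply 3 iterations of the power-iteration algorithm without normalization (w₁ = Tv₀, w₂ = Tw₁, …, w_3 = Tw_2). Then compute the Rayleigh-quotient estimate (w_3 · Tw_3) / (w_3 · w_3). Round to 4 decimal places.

w1 = Tv₀ = (6·(-1) + (-4)·0; (-4)·(-1) + 7·0) = (-6, 4)
w2 = Tw1 = (6·(-6) + (-4)·4; (-4)·(-6) + 7·4) = (-52, 52)
w3 = Tw2 = (-520, 572)
Tw3 = (-5408, 6084)
w3·Tw3 = (-520)·(-5408) + 572·6084 = 6292208; w3·w3 = (-520)·(-520) + 572·572 = 597584
λ ≈ 6292208/597584 = 10.5294

λ ≈ 10.5294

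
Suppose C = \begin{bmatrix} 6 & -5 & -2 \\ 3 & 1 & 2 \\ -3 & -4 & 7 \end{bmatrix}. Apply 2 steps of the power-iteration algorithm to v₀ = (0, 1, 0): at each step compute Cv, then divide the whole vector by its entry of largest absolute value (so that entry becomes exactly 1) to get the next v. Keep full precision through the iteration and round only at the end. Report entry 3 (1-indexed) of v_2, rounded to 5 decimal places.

0.62963

Cv0 = (-5.000000, 1.000000, -4.000000); divide by -5.000000 → v1 = (1.000000, -0.200000, 0.800000)
Cv1 = (5.400000, 4.400000, 3.400000); divide by 5.400000 → v2 = (1.000000, 0.814815, 0.629630)
Requested entry of v2: -17/-27 = 0.62963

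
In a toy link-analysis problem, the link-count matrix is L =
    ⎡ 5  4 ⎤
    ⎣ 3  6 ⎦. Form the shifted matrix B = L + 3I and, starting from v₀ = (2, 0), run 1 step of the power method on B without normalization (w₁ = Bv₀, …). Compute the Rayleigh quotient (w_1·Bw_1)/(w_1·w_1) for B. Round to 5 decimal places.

μ ≈ 10.42466

B = L + 3I has rows (8, 4); (3, 9)
w1 = Bv₀ = (8·2 + 4·0; 3·2 + 9·0) = (16, 6)
Bw1 = (152, 102)
w1·Bw1 = 3044; w1·w1 = 292; μ ≈ 3044/292 = 10.42466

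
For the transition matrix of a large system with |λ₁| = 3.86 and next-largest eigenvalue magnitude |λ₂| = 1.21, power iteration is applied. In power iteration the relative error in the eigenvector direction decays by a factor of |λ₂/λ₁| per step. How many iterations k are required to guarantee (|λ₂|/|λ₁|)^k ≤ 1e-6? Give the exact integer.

12

|λ₂/λ₁| = 1.21/3.86 = 0.31347
Need k ≥ ln(1e-6) / ln(0.31347) = -13.8155 / -1.1600 ≈ 11.909
Smallest integer k satisfying the bound: 12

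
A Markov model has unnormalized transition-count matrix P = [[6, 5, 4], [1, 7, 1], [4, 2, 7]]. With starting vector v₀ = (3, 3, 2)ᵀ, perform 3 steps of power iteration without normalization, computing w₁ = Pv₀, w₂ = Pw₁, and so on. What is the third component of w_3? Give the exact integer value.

5606

w1 = Pv₀ = (41, 26, 32)
w2 = Pw1 = (504, 255, 440)
w3 = Pw2 = (6059, 2729, 5606)
The requested component of w3 is 5606.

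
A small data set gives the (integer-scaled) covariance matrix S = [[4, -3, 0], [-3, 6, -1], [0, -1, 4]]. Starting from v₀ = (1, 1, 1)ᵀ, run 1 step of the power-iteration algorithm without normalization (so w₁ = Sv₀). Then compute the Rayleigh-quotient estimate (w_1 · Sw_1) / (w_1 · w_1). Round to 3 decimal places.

w1 = Sv₀ = (4·1 + (-3)·1 + 0·1; (-3)·1 + 6·1 + (-1)·1; 0·1 + (-1)·1 + 4·1) = (1, 2, 3)
Sw1 = (-2, 6, 10)
w1·Sw1 = 1·(-2) + 2·6 + 3·10 = 40; w1·w1 = 1·1 + 2·2 + 3·3 = 14
λ ≈ 40/14 = 2.857

2.857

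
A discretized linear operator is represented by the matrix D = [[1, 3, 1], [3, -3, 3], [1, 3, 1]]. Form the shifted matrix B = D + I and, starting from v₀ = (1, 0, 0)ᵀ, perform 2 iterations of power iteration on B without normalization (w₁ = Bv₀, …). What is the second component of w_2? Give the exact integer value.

B = D + I has rows (2, 3, 1); (3, -2, 3); (1, 3, 2)
w1 = Bv₀ = (2, 3, 1)
w2 = Bw1 = (14, 3, 13)
Requested component of w2: 3

3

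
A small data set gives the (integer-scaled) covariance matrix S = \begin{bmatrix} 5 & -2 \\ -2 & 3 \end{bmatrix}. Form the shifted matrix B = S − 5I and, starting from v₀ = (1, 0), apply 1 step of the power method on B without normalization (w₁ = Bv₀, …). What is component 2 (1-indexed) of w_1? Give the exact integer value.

-2

B = S − 5I has rows (0, -2); (-2, -2)
w1 = Bv₀ = (0, -2)
Requested component of w1: -2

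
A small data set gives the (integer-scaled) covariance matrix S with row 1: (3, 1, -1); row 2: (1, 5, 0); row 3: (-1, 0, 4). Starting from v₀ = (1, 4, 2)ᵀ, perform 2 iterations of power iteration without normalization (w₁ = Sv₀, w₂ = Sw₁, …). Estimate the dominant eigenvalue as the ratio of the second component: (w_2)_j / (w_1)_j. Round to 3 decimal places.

w1 = Sv₀ = (3·1 + 1·4 + (-1)·2; 1·1 + 5·4 + 0·2; (-1)·1 + 0·4 + 4·2) = (5, 21, 7)
w2 = Sw1 = (3·5 + 1·21 + (-1)·7; 1·5 + 5·21 + 0·7; (-1)·5 + 0·21 + 4·7) = (29, 110, 23)
Ratio at component: 110 / 21 = 5.238

λ ≈ 5.238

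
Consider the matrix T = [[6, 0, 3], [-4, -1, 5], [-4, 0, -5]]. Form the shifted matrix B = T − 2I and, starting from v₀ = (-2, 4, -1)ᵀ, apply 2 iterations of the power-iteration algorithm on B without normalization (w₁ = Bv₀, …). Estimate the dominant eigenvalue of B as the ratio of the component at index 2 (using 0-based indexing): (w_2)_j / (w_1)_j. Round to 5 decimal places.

-4.06667

B = T − 2I has rows (4, 0, 3); (-4, -3, 5); (-4, 0, -7)
w1 = Bv₀ = (4·(-2) + 0·4 + 3·(-1); (-4)·(-2) + (-3)·4 + 5·(-1); (-4)·(-2) + 0·4 + (-7)·(-1)) = (-11, -9, 15)
w2 = Bw1 = (4·(-11) + 0·(-9) + 3·15; (-4)·(-11) + (-3)·(-9) + 5·15; (-4)·(-11) + 0·(-9) + (-7)·15) = (1, 146, -61)
Ratio: -61/15 = -4.06667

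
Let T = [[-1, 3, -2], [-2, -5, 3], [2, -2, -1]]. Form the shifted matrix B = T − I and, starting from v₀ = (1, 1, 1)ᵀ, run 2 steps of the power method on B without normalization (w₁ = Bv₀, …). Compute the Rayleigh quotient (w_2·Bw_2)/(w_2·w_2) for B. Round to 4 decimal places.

B = T − I has rows (-2, 3, -2); (-2, -6, 3); (2, -2, -2)
w1 = Bv₀ = (-1, -5, -2)
w2 = Bw1 = (-9, 26, 12)
Bw2 = (72, -102, -94)
w2·Bw2 = -4428; w2·w2 = 901; μ ≈ -4428/901 = -4.9145

-4.9145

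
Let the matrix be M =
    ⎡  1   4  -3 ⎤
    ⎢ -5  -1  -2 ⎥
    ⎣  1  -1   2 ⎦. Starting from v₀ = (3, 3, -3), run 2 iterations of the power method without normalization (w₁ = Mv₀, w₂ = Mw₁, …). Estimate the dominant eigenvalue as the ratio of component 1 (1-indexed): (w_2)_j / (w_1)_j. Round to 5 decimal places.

λ ≈ -0.25000

w1 = Mv₀ = (24, -12, -6)
w2 = Mw1 = (-6, -96, 24)
Ratio at component: -6 / 24 = -0.25000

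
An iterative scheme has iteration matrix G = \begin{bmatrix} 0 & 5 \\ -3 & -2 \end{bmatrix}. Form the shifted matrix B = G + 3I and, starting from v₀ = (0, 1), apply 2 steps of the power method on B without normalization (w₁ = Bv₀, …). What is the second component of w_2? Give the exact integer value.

-14

B = G + 3I has rows (3, 5); (-3, 1)
w1 = Bv₀ = (5, 1)
w2 = Bw1 = (20, -14)
Requested component of w2: -14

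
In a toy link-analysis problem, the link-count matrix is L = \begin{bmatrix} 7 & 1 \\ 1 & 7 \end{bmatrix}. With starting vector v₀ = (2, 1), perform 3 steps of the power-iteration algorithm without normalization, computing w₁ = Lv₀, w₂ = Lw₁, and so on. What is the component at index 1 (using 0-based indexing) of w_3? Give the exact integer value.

w1 = Lv₀ = (7·2 + 1·1; 1·2 + 7·1) = (15, 9)
w2 = Lw1 = (7·15 + 1·9; 1·15 + 7·9) = (114, 78)
w3 = Lw2 = (876, 660)
The requested component of w3 is 660.

660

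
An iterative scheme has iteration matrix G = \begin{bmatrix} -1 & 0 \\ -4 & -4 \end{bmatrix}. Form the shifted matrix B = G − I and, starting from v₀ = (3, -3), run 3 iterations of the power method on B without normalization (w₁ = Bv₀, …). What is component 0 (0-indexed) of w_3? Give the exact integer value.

B = G − I has rows (-2, 0); (-4, -5)
w1 = Bv₀ = (-6, 3)
w2 = Bw1 = (12, 9)
w3 = Bw2 = (-24, -93)
Requested component of w3: -24

-24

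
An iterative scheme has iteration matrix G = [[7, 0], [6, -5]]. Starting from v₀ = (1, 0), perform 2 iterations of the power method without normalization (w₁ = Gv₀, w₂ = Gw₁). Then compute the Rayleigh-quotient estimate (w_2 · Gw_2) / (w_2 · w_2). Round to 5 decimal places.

w1 = Gv₀ = (7, 6)
w2 = Gw1 = (49, 12)
Gw2 = (343, 234)
w2·Gw2 = 49·343 + 12·234 = 19615; w2·w2 = 49·49 + 12·12 = 2545
λ ≈ 19615/2545 = 7.70727

λ ≈ 7.70727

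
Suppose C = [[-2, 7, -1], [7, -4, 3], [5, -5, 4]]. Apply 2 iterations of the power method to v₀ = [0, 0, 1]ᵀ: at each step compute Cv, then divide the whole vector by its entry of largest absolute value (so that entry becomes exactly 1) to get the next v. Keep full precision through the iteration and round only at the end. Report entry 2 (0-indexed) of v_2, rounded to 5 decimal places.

-0.21053

Cv0 = (-1.000000, 3.000000, 4.000000); divide by 4.000000 → v1 = (-0.250000, 0.750000, 1.000000)
Cv1 = (4.750000, -1.750000, -1.000000); divide by 4.750000 → v2 = (1.000000, -0.368421, -0.210526)
Requested entry of v2: -4/19 = -0.21053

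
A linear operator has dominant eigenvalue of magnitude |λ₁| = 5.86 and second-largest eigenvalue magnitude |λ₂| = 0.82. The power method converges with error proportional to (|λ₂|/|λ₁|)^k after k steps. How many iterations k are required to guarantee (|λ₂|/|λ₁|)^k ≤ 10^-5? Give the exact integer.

|λ₂/λ₁| = 0.82/5.86 = 0.13993
Need k ≥ ln(10^-5) / ln(0.13993) = -11.5129 / -1.9666 ≈ 5.854
Smallest integer k satisfying the bound: 6

6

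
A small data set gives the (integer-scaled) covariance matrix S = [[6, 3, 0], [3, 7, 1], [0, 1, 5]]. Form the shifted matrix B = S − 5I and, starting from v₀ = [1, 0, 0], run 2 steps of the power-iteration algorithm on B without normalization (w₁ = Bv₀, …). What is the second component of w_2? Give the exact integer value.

B = S − 5I has rows (1, 3, 0); (3, 2, 1); (0, 1, 0)
w1 = Bv₀ = (1, 3, 0)
w2 = Bw1 = (10, 9, 3)
Requested component of w2: 9

9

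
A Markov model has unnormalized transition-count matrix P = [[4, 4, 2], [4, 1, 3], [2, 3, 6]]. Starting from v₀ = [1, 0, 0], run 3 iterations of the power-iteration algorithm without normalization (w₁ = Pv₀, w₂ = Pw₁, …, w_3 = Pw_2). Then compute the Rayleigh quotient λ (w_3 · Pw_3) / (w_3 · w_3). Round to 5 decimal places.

λ ≈ 9.81709

w1 = Pv₀ = (4, 4, 2)
w2 = Pw1 = (36, 26, 32)
w3 = Pw2 = (312, 266, 342)
Pw3 = (2996, 2540, 3474)
w3·Pw3 = 312·2996 + 266·2540 + 342·3474 = 2798500; w3·w3 = 312·312 + 266·266 + 342·342 = 285064
λ ≈ 2798500/285064 = 9.81709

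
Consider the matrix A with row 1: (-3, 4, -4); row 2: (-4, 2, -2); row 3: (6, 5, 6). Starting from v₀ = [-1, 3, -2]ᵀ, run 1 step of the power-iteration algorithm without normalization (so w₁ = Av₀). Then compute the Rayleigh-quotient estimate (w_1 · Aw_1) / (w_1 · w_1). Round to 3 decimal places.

λ ≈ -1.914

w1 = Av₀ = (23, 14, -3)
Aw1 = (-1, -58, 190)
w1·Aw1 = 23·(-1) + 14·(-58) + (-3)·190 = -1405; w1·w1 = 23·23 + 14·14 + (-3)·(-3) = 734
λ ≈ -1405/734 = -1.914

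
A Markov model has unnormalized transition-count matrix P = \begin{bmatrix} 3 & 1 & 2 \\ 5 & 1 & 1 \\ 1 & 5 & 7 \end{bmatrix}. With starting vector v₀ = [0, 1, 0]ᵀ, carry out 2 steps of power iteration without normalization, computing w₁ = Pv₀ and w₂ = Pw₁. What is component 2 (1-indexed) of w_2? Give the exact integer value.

11

w1 = Pv₀ = (3·0 + 1·1 + 2·0; 5·0 + 1·1 + 1·0; 1·0 + 5·1 + 7·0) = (1, 1, 5)
w2 = Pw1 = (3·1 + 1·1 + 2·5; 5·1 + 1·1 + 1·5; 1·1 + 5·1 + 7·5) = (14, 11, 41)
The requested component of w2 is 11.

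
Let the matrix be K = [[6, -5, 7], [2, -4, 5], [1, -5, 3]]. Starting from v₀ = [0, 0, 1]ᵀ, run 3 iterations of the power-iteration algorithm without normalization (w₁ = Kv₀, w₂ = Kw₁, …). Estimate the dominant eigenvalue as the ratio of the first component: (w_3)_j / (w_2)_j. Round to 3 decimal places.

w1 = Kv₀ = (7, 5, 3)
w2 = Kw1 = (38, 9, -9)
w3 = Kw2 = (120, -5, -34)
Ratio at component: 120 / 38 = 3.158

λ ≈ 3.158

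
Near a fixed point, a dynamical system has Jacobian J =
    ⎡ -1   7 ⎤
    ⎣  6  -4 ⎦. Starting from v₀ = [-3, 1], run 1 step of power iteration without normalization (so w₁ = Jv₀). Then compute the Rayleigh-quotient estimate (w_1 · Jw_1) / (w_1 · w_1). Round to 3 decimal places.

w1 = Jv₀ = ((-1)·(-3) + 7·1; 6·(-3) + (-4)·1) = (10, -22)
Jw1 = (-164, 148)
w1·Jw1 = 10·(-164) + (-22)·148 = -4896; w1·w1 = 10·10 + (-22)·(-22) = 584
λ ≈ -4896/584 = -8.384

λ ≈ -8.384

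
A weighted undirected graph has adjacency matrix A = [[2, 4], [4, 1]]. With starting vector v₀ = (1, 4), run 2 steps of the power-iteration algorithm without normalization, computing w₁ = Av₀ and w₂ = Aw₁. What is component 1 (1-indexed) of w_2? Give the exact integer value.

68

w1 = Av₀ = (2·1 + 4·4; 4·1 + 1·4) = (18, 8)
w2 = Aw1 = (2·18 + 4·8; 4·18 + 1·8) = (68, 80)
The requested component of w2 is 68.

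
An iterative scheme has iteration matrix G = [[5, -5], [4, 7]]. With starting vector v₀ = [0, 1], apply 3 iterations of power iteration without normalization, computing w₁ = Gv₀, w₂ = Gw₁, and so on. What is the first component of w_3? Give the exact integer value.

-445

w1 = Gv₀ = (5·0 + (-5)·1; 4·0 + 7·1) = (-5, 7)
w2 = Gw1 = (5·(-5) + (-5)·7; 4·(-5) + 7·7) = (-60, 29)
w3 = Gw2 = (-445, -37)
The requested component of w3 is -445.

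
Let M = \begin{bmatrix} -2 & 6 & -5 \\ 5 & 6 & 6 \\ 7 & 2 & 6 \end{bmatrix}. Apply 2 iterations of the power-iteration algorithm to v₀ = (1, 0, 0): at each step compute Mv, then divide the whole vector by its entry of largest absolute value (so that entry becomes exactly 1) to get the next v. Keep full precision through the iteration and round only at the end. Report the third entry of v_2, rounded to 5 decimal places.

0.61290

Mv0 = (-2.000000, 5.000000, 7.000000); divide by 7.000000 → v1 = (-0.285714, 0.714286, 1.000000)
Mv1 = (-0.142857, 8.857143, 5.428571); divide by 8.857143 → v2 = (-0.016129, 1.000000, 0.612903)
Requested entry of v2: 38/62 = 0.61290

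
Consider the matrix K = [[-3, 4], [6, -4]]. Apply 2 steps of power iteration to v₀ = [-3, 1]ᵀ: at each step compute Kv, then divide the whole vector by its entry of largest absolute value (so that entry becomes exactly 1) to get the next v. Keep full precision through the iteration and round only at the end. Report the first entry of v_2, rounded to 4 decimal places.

Kv0 = (13.00000, -22.00000); divide by -22.00000 → v1 = (-0.59091, 1.00000)
Kv1 = (5.77273, -7.54545); divide by -7.54545 → v2 = (-0.76506, 1.00000)
Requested entry of v2: -127/166 = -0.7651

-0.7651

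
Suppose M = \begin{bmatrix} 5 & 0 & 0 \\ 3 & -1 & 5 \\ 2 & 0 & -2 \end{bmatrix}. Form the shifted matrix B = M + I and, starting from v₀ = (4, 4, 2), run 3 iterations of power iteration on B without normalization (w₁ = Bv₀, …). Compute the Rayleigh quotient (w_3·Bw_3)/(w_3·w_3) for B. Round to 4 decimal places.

B = M + I has rows (6, 0, 0); (3, 0, 5); (2, 0, -1)
w1 = Bv₀ = (6·4 + 0·4 + 0·2; 3·4 + 0·4 + 5·2; 2·4 + 0·4 + (-1)·2) = (24, 22, 6)
w2 = Bw1 = (6·24 + 0·22 + 0·6; 3·24 + 0·22 + 5·6; 2·24 + 0·22 + (-1)·6) = (144, 102, 42)
w3 = Bw2 = (864, 642, 246)
Bw3 = (5184, 3822, 1482)
w3·Bw3 = 7297272; w3·w3 = 1219176; μ ≈ 7297272/1219176 = 5.9854

μ ≈ 5.9854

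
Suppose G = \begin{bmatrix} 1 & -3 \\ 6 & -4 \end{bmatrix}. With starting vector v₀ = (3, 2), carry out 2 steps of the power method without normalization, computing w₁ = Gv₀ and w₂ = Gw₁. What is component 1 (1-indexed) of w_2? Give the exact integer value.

-33

w1 = Gv₀ = (1·3 + (-3)·2; 6·3 + (-4)·2) = (-3, 10)
w2 = Gw1 = (1·(-3) + (-3)·10; 6·(-3) + (-4)·10) = (-33, -58)
The requested component of w2 is -33.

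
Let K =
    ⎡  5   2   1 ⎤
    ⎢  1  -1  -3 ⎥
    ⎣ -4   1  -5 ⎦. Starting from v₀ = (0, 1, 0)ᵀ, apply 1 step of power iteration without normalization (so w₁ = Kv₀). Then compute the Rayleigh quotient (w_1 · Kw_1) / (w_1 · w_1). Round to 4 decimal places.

w1 = Kv₀ = (2, -1, 1)
Kw1 = (9, 0, -14)
w1·Kw1 = 2·9 + (-1)·0 + 1·(-14) = 4; w1·w1 = 2·2 + (-1)·(-1) + 1·1 = 6
λ ≈ 4/6 = 0.6667

0.6667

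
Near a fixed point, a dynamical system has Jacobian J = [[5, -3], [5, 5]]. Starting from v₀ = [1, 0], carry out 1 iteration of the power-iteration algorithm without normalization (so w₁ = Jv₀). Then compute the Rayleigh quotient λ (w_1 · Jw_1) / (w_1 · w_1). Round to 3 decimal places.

λ ≈ 6.000

w1 = Jv₀ = (5, 5)
Jw1 = (10, 50)
w1·Jw1 = 5·10 + 5·50 = 300; w1·w1 = 5·5 + 5·5 = 50
λ ≈ 300/50 = 6.000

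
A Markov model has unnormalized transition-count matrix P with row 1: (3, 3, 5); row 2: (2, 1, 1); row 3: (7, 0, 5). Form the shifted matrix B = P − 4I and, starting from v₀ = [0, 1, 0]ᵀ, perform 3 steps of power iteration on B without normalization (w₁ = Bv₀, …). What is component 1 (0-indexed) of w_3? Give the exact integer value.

B = P − 4I has rows (-1, 3, 5); (2, -3, 1); (7, 0, 1)
w1 = Bv₀ = (3, -3, 0)
w2 = Bw1 = (-12, 15, 21)
w3 = Bw2 = (162, -48, -63)
Requested component of w3: -48

-48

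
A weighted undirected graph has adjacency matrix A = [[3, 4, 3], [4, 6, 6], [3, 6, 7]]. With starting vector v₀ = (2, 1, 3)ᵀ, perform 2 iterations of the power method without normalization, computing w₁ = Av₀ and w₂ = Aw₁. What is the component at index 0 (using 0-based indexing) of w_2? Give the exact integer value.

w1 = Av₀ = (3·2 + 4·1 + 3·3; 4·2 + 6·1 + 6·3; 3·2 + 6·1 + 7·3) = (19, 32, 33)
w2 = Aw1 = (3·19 + 4·32 + 3·33; 4·19 + 6·32 + 6·33; 3·19 + 6·32 + 7·33) = (284, 466, 480)
The requested component of w2 is 284.

284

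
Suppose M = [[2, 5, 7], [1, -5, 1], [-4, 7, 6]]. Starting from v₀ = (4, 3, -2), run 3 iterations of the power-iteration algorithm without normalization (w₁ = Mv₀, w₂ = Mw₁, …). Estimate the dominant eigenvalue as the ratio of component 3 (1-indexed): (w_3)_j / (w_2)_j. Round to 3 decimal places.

0.953

w1 = Mv₀ = (2·4 + 5·3 + 7·(-2); 1·4 + (-5)·3 + 1·(-2); (-4)·4 + 7·3 + 6·(-2)) = (9, -13, -7)
w2 = Mw1 = (2·9 + 5·(-13) + 7·(-7); 1·9 + (-5)·(-13) + 1·(-7); (-4)·9 + 7·(-13) + 6·(-7)) = (-96, 67, -169)
w3 = Mw2 = (-1040, -600, -161)
Ratio at component: -161 / -169 = 0.953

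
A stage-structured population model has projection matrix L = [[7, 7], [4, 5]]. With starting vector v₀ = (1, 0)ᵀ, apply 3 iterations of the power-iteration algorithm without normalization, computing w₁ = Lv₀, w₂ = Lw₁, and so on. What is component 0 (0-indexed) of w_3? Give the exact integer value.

875

w1 = Lv₀ = (7·1 + 7·0; 4·1 + 5·0) = (7, 4)
w2 = Lw1 = (7·7 + 7·4; 4·7 + 5·4) = (77, 48)
w3 = Lw2 = (875, 548)
The requested component of w3 is 875.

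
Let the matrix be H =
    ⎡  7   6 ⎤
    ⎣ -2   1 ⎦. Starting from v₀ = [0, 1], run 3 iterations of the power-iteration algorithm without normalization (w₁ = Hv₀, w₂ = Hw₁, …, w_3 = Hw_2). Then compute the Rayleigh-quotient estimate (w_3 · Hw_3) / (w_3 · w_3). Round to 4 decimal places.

λ ≈ 4.8156

w1 = Hv₀ = (6, 1)
w2 = Hw1 = (48, -11)
w3 = Hw2 = (270, -107)
Hw3 = (1248, -647)
w3·Hw3 = 270·1248 + (-107)·(-647) = 406189; w3·w3 = 270·270 + (-107)·(-107) = 84349
λ ≈ 406189/84349 = 4.8156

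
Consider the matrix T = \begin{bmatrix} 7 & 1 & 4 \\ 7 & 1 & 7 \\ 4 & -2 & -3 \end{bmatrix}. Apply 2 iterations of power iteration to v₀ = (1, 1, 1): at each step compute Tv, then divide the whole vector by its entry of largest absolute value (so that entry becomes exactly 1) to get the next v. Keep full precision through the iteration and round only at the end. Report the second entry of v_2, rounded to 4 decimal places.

0.9684

Tv0 = (12.00000, 15.00000, -1.00000); divide by 15.00000 → v1 = (0.80000, 1.00000, -0.06667)
Tv1 = (6.33333, 6.13333, 1.40000); divide by 6.33333 → v2 = (1.00000, 0.96842, 0.22105)
Requested entry of v2: 92/95 = 0.9684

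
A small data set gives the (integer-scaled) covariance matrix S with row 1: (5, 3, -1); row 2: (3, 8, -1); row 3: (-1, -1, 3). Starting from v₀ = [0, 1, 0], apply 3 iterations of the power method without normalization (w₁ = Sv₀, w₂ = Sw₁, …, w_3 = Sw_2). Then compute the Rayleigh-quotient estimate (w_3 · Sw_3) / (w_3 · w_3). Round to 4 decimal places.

w1 = Sv₀ = (3, 8, -1)
w2 = Sw1 = (40, 74, -14)
w3 = Sw2 = (436, 726, -156)
Sw3 = (4514, 7272, -1630)
w3·Sw3 = 436·4514 + 726·7272 + (-156)·(-1630) = 7501856; w3·w3 = 436·436 + 726·726 + (-156)·(-156) = 741508
λ ≈ 7501856/741508 = 10.1170

λ ≈ 10.1170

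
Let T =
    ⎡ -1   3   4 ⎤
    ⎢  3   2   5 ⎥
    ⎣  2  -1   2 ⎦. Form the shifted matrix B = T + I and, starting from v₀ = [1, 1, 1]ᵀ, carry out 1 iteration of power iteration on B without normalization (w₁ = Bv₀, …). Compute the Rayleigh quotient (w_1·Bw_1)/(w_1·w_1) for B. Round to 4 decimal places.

B = T + I has rows (0, 3, 4); (3, 3, 5); (2, -1, 3)
w1 = Bv₀ = (0·1 + 3·1 + 4·1; 3·1 + 3·1 + 5·1; 2·1 + (-1)·1 + 3·1) = (7, 11, 4)
Bw1 = (49, 74, 15)
w1·Bw1 = 1217; w1·w1 = 186; μ ≈ 1217/186 = 6.5430

μ ≈ 6.5430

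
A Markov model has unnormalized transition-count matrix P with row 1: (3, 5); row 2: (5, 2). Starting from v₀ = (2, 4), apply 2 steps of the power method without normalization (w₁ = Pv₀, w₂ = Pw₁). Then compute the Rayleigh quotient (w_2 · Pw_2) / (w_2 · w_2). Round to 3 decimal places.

7.506

w1 = Pv₀ = (26, 18)
w2 = Pw1 = (168, 166)
Pw2 = (1334, 1172)
w2·Pw2 = 168·1334 + 166·1172 = 418664; w2·w2 = 168·168 + 166·166 = 55780
λ ≈ 418664/55780 = 7.506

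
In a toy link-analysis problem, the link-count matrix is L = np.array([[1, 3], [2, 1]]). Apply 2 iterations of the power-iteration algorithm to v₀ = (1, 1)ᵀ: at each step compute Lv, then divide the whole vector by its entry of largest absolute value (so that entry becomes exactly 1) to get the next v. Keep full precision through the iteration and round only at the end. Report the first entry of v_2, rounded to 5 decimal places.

1.00000

Lv0 = (4.000000, 3.000000); divide by 4.000000 → v1 = (1.000000, 0.750000)
Lv1 = (3.250000, 2.750000); divide by 3.250000 → v2 = (1.000000, 0.846154)
Requested entry of v2: 13/13 = 1.00000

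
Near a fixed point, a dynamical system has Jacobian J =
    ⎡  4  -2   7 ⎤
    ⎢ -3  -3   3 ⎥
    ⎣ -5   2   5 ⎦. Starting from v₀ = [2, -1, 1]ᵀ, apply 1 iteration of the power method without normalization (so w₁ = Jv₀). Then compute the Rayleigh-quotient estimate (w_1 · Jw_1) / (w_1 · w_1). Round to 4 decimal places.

w1 = Jv₀ = (4·2 + (-2)·(-1) + 7·1; (-3)·2 + (-3)·(-1) + 3·1; (-5)·2 + 2·(-1) + 5·1) = (17, 0, -7)
Jw1 = (19, -72, -120)
w1·Jw1 = 17·19 + 0·(-72) + (-7)·(-120) = 1163; w1·w1 = 17·17 + 0·0 + (-7)·(-7) = 338
λ ≈ 1163/338 = 3.4408

λ ≈ 3.4408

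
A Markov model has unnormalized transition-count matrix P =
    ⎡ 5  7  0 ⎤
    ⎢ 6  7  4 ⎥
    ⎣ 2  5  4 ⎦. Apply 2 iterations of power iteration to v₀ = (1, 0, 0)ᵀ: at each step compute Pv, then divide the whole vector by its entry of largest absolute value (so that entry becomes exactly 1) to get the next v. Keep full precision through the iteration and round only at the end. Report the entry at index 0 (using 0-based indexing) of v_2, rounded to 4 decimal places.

Pv0 = (5.00000, 6.00000, 2.00000); divide by 6.00000 → v1 = (0.83333, 1.00000, 0.33333)
Pv1 = (11.16667, 13.33333, 8.00000); divide by 13.33333 → v2 = (0.83750, 1.00000, 0.60000)
Requested entry of v2: 67/80 = 0.8375

0.8375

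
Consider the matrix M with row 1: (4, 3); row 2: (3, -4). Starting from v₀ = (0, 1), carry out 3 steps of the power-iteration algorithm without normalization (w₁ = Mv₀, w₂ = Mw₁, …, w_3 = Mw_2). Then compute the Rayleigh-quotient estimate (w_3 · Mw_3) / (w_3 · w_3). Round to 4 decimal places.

λ ≈ -4.0000

w1 = Mv₀ = (4·0 + 3·1; 3·0 + (-4)·1) = (3, -4)
w2 = Mw1 = (4·3 + 3·(-4); 3·3 + (-4)·(-4)) = (0, 25)
w3 = Mw2 = (75, -100)
Mw3 = (0, 625)
w3·Mw3 = 75·0 + (-100)·625 = -62500; w3·w3 = 75·75 + (-100)·(-100) = 15625
λ ≈ -62500/15625 = -4.0000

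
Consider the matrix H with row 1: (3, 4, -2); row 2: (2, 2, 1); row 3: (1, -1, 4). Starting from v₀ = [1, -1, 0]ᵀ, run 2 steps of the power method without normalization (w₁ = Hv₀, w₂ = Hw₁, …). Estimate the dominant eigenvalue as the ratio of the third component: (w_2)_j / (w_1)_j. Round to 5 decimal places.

w1 = Hv₀ = (-1, 0, 2)
w2 = Hw1 = (-7, 0, 7)
Ratio at component: 7 / 2 = 3.50000

3.50000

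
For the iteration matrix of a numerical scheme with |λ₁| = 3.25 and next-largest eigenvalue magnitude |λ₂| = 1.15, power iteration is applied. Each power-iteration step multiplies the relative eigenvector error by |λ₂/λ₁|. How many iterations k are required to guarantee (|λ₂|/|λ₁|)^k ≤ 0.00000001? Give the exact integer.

18

|λ₂/λ₁| = 1.15/3.25 = 0.35385
Need k ≥ ln(0.00000001) / ln(0.35385) = -18.4207 / -1.0389 ≈ 17.731
Smallest integer k satisfying the bound: 18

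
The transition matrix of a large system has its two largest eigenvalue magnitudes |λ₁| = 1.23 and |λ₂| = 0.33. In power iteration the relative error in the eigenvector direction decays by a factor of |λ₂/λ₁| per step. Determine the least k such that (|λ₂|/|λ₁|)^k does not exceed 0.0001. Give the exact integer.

8

|λ₂/λ₁| = 0.33/1.23 = 0.26829
Need k ≥ ln(0.0001) / ln(0.26829) = -9.2103 / -1.3157 ≈ 7.000
Smallest integer k satisfying the bound: 8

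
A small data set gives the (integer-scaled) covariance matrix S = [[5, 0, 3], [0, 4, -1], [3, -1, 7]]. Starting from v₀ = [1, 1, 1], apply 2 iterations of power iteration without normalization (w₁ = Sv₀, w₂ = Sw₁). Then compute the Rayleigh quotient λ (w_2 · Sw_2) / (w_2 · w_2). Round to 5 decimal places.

w1 = Sv₀ = (5·1 + 0·1 + 3·1; 0·1 + 4·1 + (-1)·1; 3·1 + (-1)·1 + 7·1) = (8, 3, 9)
w2 = Sw1 = (5·8 + 0·3 + 3·9; 0·8 + 4·3 + (-1)·9; 3·8 + (-1)·3 + 7·9) = (67, 3, 84)
Sw2 = (587, -72, 786)
w2·Sw2 = 67·587 + 3·(-72) + 84·786 = 105137; w2·w2 = 67·67 + 3·3 + 84·84 = 11554
λ ≈ 105137/11554 = 9.09962

9.09962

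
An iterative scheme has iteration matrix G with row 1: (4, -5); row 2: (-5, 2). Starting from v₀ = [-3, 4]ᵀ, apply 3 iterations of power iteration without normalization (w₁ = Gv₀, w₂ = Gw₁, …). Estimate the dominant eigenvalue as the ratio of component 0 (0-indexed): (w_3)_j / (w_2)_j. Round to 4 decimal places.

w1 = Gv₀ = (4·(-3) + (-5)·4; (-5)·(-3) + 2·4) = (-32, 23)
w2 = Gw1 = (4·(-32) + (-5)·23; (-5)·(-32) + 2·23) = (-243, 206)
w3 = Gw2 = (-2002, 1627)
Ratio at component: -2002 / -243 = 8.2387

λ ≈ 8.2387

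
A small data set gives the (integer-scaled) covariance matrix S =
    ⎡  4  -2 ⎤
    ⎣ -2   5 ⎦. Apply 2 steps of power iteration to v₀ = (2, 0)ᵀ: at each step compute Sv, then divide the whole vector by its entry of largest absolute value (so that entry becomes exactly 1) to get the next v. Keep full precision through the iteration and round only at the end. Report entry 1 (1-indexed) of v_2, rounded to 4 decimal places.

Sv0 = (8.00000, -4.00000); divide by 8.00000 → v1 = (1.00000, -0.50000)
Sv1 = (5.00000, -4.50000); divide by 5.00000 → v2 = (1.00000, -0.90000)
Requested entry of v2: 40/40 = 1.0000

1.0000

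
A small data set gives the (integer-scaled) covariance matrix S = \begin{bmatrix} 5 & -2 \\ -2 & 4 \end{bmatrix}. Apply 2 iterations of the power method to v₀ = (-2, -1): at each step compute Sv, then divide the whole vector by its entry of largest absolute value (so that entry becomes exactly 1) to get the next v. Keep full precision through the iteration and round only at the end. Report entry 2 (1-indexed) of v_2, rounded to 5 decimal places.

-0.40000

Sv0 = (-8.000000, 0.000000); divide by -8.000000 → v1 = (1.000000, 0.000000)
Sv1 = (5.000000, -2.000000); divide by 5.000000 → v2 = (1.000000, -0.400000)
Requested entry of v2: 16/-40 = -0.40000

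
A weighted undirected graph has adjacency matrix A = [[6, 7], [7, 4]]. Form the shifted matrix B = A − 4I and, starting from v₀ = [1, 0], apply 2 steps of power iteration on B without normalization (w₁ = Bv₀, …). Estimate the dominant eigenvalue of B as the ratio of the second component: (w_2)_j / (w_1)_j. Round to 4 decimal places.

B = A − 4I has rows (2, 7); (7, 0)
w1 = Bv₀ = (2·1 + 7·0; 7·1 + 0·0) = (2, 7)
w2 = Bw1 = (2·2 + 7·7; 7·2 + 0·7) = (53, 14)
Ratio: 14/7 = 2.0000

2.0000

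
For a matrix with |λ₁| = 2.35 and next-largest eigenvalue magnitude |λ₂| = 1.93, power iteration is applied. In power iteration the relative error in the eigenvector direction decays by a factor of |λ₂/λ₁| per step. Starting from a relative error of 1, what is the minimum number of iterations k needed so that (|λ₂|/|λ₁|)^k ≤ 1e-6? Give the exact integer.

71

|λ₂/λ₁| = 1.93/2.35 = 0.82128
Need k ≥ ln(1e-6) / ln(0.82128) = -13.8155 / -0.1969 ≈ 70.167
Smallest integer k satisfying the bound: 71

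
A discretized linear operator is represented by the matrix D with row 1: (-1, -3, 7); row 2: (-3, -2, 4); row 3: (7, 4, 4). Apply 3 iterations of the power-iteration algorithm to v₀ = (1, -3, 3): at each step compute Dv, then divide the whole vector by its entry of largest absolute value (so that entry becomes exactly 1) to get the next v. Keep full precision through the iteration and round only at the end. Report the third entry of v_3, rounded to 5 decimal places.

0.27179

Dv0 = (29.000000, 15.000000, 7.000000); divide by 29.000000 → v1 = (1.000000, 0.517241, 0.241379)
Dv1 = (-0.862069, -3.068966, 10.034483); divide by 10.034483 → v2 = (-0.085911, -0.305842, 1.000000)
Dv2 = (8.003436, 4.869416, 2.175258); divide by 8.003436 → v3 = (1.000000, 0.608416, 0.271790)
Requested entry of v3: 633/2329 = 0.27179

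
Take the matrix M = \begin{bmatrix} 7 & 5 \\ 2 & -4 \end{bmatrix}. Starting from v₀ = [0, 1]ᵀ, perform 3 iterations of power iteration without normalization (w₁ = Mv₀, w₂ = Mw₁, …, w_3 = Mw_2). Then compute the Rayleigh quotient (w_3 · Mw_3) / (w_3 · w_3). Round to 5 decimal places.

λ ≈ 4.00226

w1 = Mv₀ = (5, -4)
w2 = Mw1 = (15, 26)
w3 = Mw2 = (235, -74)
Mw3 = (1275, 766)
w3·Mw3 = 235·1275 + (-74)·766 = 242941; w3·w3 = 235·235 + (-74)·(-74) = 60701
λ ≈ 242941/60701 = 4.00226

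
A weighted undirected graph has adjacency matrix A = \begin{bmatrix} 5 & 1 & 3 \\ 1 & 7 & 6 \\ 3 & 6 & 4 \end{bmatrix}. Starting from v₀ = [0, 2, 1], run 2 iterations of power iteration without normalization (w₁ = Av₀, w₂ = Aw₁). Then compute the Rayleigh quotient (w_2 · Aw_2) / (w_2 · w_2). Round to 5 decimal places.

w1 = Av₀ = (5·0 + 1·2 + 3·1; 1·0 + 7·2 + 6·1; 3·0 + 6·2 + 4·1) = (5, 20, 16)
w2 = Aw1 = (5·5 + 1·20 + 3·16; 1·5 + 7·20 + 6·16; 3·5 + 6·20 + 4·16) = (93, 241, 199)
Aw2 = (1303, 2974, 2521)
w2·Aw2 = 93·1303 + 241·2974 + 199·2521 = 1339592; w2·w2 = 93·93 + 241·241 + 199·199 = 106331
λ ≈ 1339592/106331 = 12.59832

λ ≈ 12.59832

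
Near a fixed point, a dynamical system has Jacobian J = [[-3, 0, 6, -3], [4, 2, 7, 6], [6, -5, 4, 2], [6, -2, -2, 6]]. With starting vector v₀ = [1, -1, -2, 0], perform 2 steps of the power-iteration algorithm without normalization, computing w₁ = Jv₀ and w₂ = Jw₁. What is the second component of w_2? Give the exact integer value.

9

w1 = Jv₀ = (-15, -12, 3, 12)
w2 = Jw1 = (27, 9, 6, 0)
The requested component of w2 is 9.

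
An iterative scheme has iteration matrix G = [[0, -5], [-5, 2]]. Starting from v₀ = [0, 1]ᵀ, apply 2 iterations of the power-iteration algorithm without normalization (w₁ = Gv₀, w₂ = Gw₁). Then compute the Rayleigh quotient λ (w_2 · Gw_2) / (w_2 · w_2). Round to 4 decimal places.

4.8693

w1 = Gv₀ = (0·0 + (-5)·1; (-5)·0 + 2·1) = (-5, 2)
w2 = Gw1 = (0·(-5) + (-5)·2; (-5)·(-5) + 2·2) = (-10, 29)
Gw2 = (-145, 108)
w2·Gw2 = (-10)·(-145) + 29·108 = 4582; w2·w2 = (-10)·(-10) + 29·29 = 941
λ ≈ 4582/941 = 4.8693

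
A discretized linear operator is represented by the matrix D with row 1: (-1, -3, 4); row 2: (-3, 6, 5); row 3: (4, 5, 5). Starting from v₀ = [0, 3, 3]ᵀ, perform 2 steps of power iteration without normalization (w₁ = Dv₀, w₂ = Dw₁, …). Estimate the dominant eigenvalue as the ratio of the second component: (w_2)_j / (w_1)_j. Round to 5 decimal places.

w1 = Dv₀ = ((-1)·0 + (-3)·3 + 4·3; (-3)·0 + 6·3 + 5·3; 4·0 + 5·3 + 5·3) = (3, 33, 30)
w2 = Dw1 = ((-1)·3 + (-3)·33 + 4·30; (-3)·3 + 6·33 + 5·30; 4·3 + 5·33 + 5·30) = (18, 339, 327)
Ratio at component: 339 / 33 = 10.27273

λ ≈ 10.27273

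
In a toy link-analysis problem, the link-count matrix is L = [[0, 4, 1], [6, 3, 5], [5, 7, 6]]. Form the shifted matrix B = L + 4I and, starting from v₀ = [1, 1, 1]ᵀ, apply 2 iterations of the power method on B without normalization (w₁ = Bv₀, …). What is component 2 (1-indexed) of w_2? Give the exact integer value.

290

B = L + 4I has rows (4, 4, 1); (6, 7, 5); (5, 7, 10)
w1 = Bv₀ = (4·1 + 4·1 + 1·1; 6·1 + 7·1 + 5·1; 5·1 + 7·1 + 10·1) = (9, 18, 22)
w2 = Bw1 = (4·9 + 4·18 + 1·22; 6·9 + 7·18 + 5·22; 5·9 + 7·18 + 10·22) = (130, 290, 391)
Requested component of w2: 290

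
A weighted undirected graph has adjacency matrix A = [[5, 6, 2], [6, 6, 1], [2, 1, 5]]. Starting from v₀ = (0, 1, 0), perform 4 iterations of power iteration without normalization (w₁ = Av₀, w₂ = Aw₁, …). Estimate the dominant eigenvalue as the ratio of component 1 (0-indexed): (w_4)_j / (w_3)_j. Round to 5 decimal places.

w1 = Av₀ = (5·0 + 6·1 + 2·0; 6·0 + 6·1 + 1·0; 2·0 + 1·1 + 5·0) = (6, 6, 1)
w2 = Aw1 = (5·6 + 6·6 + 2·1; 6·6 + 6·6 + 1·1; 2·6 + 1·6 + 5·1) = (68, 73, 23)
w3 = Aw2 = (824, 869, 324)
w4 = Aw3 = (9982, 10482, 4137)
Ratio at component: 10482 / 869 = 12.06214

12.06214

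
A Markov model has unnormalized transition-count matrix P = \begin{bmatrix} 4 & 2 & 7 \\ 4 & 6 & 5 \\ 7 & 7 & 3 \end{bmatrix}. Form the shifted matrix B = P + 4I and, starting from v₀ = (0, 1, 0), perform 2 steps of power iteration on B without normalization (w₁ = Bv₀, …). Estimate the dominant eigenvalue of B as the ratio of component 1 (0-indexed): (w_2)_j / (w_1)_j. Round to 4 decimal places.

14.3000

B = P + 4I has rows (8, 2, 7); (4, 10, 5); (7, 7, 7)
w1 = Bv₀ = (8·0 + 2·1 + 7·0; 4·0 + 10·1 + 5·0; 7·0 + 7·1 + 7·0) = (2, 10, 7)
w2 = Bw1 = (8·2 + 2·10 + 7·7; 4·2 + 10·10 + 5·7; 7·2 + 7·10 + 7·7) = (85, 143, 133)
Ratio: 143/10 = 14.3000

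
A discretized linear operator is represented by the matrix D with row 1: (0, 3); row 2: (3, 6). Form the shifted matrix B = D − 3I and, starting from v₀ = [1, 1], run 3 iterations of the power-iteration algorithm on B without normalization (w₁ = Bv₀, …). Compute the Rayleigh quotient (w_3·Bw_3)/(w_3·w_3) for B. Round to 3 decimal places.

B = D − 3I has rows (-3, 3); (3, 3)
w1 = Bv₀ = ((-3)·1 + 3·1; 3·1 + 3·1) = (0, 6)
w2 = Bw1 = ((-3)·0 + 3·6; 3·0 + 3·6) = (18, 18)
w3 = Bw2 = (0, 108)
Bw3 = (324, 324)
w3·Bw3 = 34992; w3·w3 = 11664; μ ≈ 34992/11664 = 3.000

μ ≈ 3.000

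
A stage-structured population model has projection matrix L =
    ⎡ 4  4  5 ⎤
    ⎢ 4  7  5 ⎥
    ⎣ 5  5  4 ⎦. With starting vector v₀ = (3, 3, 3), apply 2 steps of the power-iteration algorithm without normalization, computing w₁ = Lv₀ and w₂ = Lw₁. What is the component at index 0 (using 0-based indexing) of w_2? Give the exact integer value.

558

w1 = Lv₀ = (4·3 + 4·3 + 5·3; 4·3 + 7·3 + 5·3; 5·3 + 5·3 + 4·3) = (39, 48, 42)
w2 = Lw1 = (4·39 + 4·48 + 5·42; 4·39 + 7·48 + 5·42; 5·39 + 5·48 + 4·42) = (558, 702, 603)
The requested component of w2 is 558.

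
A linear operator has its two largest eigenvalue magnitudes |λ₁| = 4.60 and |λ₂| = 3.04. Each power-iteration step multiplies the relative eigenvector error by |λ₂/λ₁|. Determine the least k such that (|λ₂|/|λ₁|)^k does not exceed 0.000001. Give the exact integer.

34

|λ₂/λ₁| = 3.04/4.60 = 0.66087
Need k ≥ ln(0.000001) / ln(0.66087) = -13.8155 / -0.4142 ≈ 33.355
Smallest integer k satisfying the bound: 34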